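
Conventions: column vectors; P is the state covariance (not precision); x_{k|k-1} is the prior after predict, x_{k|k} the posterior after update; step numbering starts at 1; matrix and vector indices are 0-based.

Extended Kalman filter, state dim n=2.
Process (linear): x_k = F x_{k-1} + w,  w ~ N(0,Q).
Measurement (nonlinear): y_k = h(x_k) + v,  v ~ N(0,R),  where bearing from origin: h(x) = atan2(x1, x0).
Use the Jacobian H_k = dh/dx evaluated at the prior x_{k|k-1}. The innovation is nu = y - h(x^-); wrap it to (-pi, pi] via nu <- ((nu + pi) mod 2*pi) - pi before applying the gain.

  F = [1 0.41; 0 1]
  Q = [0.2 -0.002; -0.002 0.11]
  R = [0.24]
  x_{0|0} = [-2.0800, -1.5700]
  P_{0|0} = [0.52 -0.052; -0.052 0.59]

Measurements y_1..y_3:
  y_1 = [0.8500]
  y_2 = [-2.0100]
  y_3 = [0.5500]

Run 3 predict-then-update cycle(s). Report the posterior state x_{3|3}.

step 1: x^-=[-2.7237, -1.5700]  P^-=[0.7765 0.1879; 0.1879 0.7000]  H_jac=[0.1589 -0.2756]  S=[0.2963]  K=[0.2415; -0.5503]  nu=[-2.8145]  x^+=[-3.4035, -0.0212]  P^+=[0.7593 0.2273; 0.2273 0.6103]
step 2: x^-=[-3.4122, -0.0212]  P^-=[1.2482 0.4755; 0.4755 0.7203]  H_jac=[0.0018 -0.2931]  S=[0.3014]  K=[-0.4549; -0.6976]  nu=[1.1254]  x^+=[-3.9241, -0.8062]  P^+=[1.1859 0.3799; 0.3799 0.5736]
step 3: x^-=[-4.2547, -0.8062]  P^-=[1.7938 0.6131; 0.6131 0.6836]  H_jac=[0.0430 -0.2269]  S=[0.2665]  K=[-0.2325; -0.4830]  nu=[-2.7789]  x^+=[-3.6085, 0.5361]  P^+=[1.7794 0.5831; 0.5831 0.6214]

x_post = [-3.6085, 0.5361]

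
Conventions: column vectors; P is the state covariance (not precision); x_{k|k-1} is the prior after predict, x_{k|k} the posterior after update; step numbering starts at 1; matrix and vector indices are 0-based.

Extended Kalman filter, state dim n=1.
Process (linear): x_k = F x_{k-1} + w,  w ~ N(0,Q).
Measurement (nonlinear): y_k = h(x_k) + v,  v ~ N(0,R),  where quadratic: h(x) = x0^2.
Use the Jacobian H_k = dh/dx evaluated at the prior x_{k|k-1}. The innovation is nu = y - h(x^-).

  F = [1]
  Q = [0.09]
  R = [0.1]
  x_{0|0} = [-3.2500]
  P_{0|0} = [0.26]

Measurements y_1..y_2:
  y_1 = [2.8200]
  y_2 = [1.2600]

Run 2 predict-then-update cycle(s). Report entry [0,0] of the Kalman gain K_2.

step 1: x^-=[-3.2500]  P^-=[0.3500]  H_jac=[-6.5000]  S=[14.8875]  K=[-0.1528]  nu=[-7.7425]  x^+=[-2.0668]  P^+=[0.0024]
step 2: x^-=[-2.0668]  P^-=[0.0924]  H_jac=[-4.1337]  S=[1.6780]  K=[-0.2275]  nu=[-3.0119]  x^+=[-1.3817]  P^+=[0.0055]

K[0,0] = -0.2275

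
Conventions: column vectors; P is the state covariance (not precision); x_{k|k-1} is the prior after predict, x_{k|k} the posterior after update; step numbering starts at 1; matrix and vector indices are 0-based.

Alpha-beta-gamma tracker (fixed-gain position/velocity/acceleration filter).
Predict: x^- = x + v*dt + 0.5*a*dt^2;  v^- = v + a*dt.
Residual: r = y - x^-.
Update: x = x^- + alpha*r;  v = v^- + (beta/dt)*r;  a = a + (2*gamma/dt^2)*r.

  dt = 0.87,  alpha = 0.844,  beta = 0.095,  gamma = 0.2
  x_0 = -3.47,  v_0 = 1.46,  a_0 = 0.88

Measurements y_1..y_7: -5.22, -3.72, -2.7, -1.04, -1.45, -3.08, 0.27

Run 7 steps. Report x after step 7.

step 1: x_pred=-1.8668  r=-3.3532  x^+=-4.6969  v^+=1.8594  a^+=-0.8921
step 2: x_pred=-3.4168  r=-0.3032  x^+=-3.6727  v^+=1.0502  a^+=-1.0523
step 3: x_pred=-3.1573  r=0.4573  x^+=-2.7713  v^+=0.1846  a^+=-0.8107
step 4: x_pred=-2.9175  r=1.8775  x^+=-1.3329  v^+=-0.3156  a^+=0.1815
step 5: x_pred=-1.5388  r=0.0888  x^+=-1.4639  v^+=-0.1480  a^+=0.2285
step 6: x_pred=-1.5062  r=-1.5738  x^+=-2.8345  v^+=-0.1211  a^+=-0.6033
step 7: x_pred=-3.1681  r=3.4381  x^+=-0.2664  v^+=-0.2705  a^+=1.2137

x_post = -0.2664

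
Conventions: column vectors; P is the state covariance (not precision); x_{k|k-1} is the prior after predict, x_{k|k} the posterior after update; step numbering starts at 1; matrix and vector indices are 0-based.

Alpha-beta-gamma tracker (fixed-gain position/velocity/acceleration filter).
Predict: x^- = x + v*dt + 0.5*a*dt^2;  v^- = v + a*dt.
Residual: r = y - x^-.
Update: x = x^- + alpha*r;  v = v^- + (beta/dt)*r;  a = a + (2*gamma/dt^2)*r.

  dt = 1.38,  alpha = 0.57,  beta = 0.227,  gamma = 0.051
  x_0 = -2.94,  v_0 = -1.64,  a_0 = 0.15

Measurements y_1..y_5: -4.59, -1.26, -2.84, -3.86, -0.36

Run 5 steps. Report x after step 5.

step 1: x_pred=-5.0604  r=0.4704  x^+=-4.7923  v^+=-1.3556  a^+=0.1752
step 2: x_pred=-6.4962  r=5.2362  x^+=-3.5116  v^+=-0.2525  a^+=0.4556
step 3: x_pred=-3.4262  r=0.5862  x^+=-3.0921  v^+=0.4727  a^+=0.4870
step 4: x_pred=-1.9760  r=-1.8840  x^+=-3.0499  v^+=0.8349  a^+=0.3861
step 5: x_pred=-1.5301  r=1.1701  x^+=-0.8631  v^+=1.5602  a^+=0.4488

x_post = -0.8631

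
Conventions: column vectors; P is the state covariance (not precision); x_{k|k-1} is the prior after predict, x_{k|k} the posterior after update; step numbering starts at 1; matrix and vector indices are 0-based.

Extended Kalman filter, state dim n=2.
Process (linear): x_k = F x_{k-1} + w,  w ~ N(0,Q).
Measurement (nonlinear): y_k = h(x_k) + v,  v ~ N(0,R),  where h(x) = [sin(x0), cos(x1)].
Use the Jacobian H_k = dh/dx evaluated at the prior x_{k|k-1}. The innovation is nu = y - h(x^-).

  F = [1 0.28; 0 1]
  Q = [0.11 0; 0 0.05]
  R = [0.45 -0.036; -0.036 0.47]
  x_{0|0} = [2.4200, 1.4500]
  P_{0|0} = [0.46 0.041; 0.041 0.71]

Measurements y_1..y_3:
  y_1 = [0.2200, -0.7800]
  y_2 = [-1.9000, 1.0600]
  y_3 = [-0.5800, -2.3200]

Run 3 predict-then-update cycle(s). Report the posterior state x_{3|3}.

x_post = [4.7792, 2.3575]

step 1: x^-=[2.8260, 1.4500]  P^-=[0.6486 0.2398; 0.2398 0.7600]  H_jac=[-0.9506 0.0000; 0.0000 -0.9927]  S=[1.0361 0.1903; 0.1903 1.2190]  K=[-0.5757 -0.1054; -0.1095 -0.6018]  nu=[-0.0904, -0.9005]  x^+=[2.9730, 2.0019]  P^+=[0.2685 0.0290; 0.0290 0.2810]
step 2: x^-=[3.5335, 2.0019]  P^-=[0.4168 0.1077; 0.1077 0.3310]  H_jac=[-0.9242 0.0000; 0.0000 -0.9085]  S=[0.8060 0.0544; 0.0544 0.7432]  K=[-0.4714 -0.0971; -0.0966 -0.3975]  nu=[-1.5181, 1.4778]  x^+=[4.1055, 1.5611]  P^+=[0.2257 0.0316; 0.0316 0.2018]
step 3: x^-=[4.5426, 1.5611]  P^-=[0.3692 0.0881; 0.0881 0.2518]  H_jac=[-0.1690 0.0000; 0.0000 -1.0000]  S=[0.4605 -0.0211; -0.0211 0.7218]  K=[-0.1412 -0.1262; -0.0484 -0.3503]  nu=[0.4056, -2.3297]  x^+=[4.7792, 2.3575]  P^+=[0.3493 0.0542; 0.0542 0.1629]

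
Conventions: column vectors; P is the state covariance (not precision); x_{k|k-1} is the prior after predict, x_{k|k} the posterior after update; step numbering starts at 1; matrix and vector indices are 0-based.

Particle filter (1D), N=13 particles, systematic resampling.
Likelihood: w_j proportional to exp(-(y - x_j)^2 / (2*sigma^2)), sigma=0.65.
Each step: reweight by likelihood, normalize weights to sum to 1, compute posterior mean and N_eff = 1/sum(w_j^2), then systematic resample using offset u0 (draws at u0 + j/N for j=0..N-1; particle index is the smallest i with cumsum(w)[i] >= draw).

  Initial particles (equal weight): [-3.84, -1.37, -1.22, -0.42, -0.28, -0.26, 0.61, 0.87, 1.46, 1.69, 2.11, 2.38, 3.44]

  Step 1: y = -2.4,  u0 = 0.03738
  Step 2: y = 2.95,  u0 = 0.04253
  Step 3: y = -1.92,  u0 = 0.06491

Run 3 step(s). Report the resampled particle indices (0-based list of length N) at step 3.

step 1: w=[0.1476, 0.4893, 0.3305, 0.0166, 0.0084, 0.0076, 0.0000, 0.0000, 0.0000, 0.0000, 0.0000, 0.0000, 0.0000]  mean=-1.6515  Neff=2.6969  idx=[0, 0, 1, 1, 1, 1, 1, 1, 2, 2, 2, 2, 2]
step 2: w=[0.0000, 0.0000, 0.0350, 0.0350, 0.0350, 0.0350, 0.0350, 0.0350, 0.1580, 0.1580, 0.1580, 0.1580, 0.1580]  mean=-1.2515  Neff=7.5664  idx=[3, 5, 7, 8, 8, 9, 9, 10, 10, 11, 11, 12, 12]
step 3: w=[0.0908, 0.0908, 0.0908, 0.0728, 0.0728, 0.0728, 0.0728, 0.0728, 0.0728, 0.0728, 0.0728, 0.0728, 0.0728]  mean=-1.2609  Neff=12.8738  idx=[0, 1, 2, 3, 4, 5, 6, 7, 8, 9, 10, 11, 12]

resampled_idx = [0, 1, 2, 3, 4, 5, 6, 7, 8, 9, 10, 11, 12]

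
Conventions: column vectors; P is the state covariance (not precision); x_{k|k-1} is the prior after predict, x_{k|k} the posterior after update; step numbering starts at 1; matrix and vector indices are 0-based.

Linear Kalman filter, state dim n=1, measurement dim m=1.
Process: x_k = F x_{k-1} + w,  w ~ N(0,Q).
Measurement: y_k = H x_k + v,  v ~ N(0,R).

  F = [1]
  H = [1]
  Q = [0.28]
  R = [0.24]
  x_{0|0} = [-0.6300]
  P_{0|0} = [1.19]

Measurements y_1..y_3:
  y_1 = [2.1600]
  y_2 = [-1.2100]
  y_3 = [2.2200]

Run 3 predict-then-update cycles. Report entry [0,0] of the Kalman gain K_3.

K[0,0] = 0.6474

step 1: x^-=[-0.6300]  P^-=[1.4700]  S=[1.7100]  K=[0.8596]  nu=[2.7900]  x^+=[1.7684]  P^+=[0.2063]
step 2: x^-=[1.7684]  P^-=[0.4863]  S=[0.7263]  K=[0.6696]  nu=[-2.9784]  x^+=[-0.2258]  P^+=[0.1607]
step 3: x^-=[-0.2258]  P^-=[0.4407]  S=[0.6807]  K=[0.6474]  nu=[2.4458]  x^+=[1.3576]  P^+=[0.1554]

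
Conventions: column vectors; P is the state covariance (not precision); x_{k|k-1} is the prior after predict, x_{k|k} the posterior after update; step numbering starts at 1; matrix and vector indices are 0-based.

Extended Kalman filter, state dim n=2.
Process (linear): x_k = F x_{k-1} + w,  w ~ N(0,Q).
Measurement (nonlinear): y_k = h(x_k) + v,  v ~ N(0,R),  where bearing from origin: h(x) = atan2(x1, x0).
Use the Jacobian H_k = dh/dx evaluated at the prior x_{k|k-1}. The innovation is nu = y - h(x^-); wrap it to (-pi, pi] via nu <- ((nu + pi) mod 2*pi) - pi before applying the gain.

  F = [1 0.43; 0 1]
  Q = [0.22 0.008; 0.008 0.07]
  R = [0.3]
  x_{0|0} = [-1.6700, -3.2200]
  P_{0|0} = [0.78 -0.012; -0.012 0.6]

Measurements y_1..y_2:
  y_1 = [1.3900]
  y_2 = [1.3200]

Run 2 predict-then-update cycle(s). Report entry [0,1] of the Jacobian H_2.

step 1: x^-=[-3.0546, -3.2200]  P^-=[1.1006 0.2540; 0.2540 0.6700]  H_jac=[0.1635 -0.1551]  S=[0.3326]  K=[0.4224; -0.1875]  nu=[-2.5633]  x^+=[-4.1375, -2.7393]  P^+=[1.0413 0.2803; 0.2803 0.6583]
step 2: x^-=[-5.3154, -2.7393]  P^-=[1.6241 0.5714; 0.5714 0.7283]  H_jac=[0.0766 -0.1487]  S=[0.3126]  K=[0.1263; -0.2063]  nu=[-2.2975]  x^+=[-5.6055, -2.2654]  P^+=[1.6191 0.5796; 0.5796 0.7150]

H_jac[0,1] = -0.1487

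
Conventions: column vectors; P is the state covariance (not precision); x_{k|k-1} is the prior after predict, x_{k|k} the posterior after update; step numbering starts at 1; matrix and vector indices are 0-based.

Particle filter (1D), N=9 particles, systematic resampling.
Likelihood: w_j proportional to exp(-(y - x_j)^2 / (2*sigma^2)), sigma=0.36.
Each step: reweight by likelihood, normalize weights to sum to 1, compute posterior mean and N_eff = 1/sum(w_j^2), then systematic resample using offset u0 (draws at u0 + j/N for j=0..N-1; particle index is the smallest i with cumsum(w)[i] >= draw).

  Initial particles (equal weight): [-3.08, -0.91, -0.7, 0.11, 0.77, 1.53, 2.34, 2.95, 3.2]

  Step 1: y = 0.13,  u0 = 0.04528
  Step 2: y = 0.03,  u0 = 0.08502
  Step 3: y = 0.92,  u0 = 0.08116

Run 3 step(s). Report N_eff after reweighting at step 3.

step 1: w=[0.0000, 0.0119, 0.0543, 0.7738, 0.1596, 0.0004, 0.0000, 0.0000, 0.0000]  mean=0.1597  Neff=1.5943  idx=[2, 3, 3, 3, 3, 3, 3, 3, 4]
step 2: w=[0.0181, 0.1378, 0.1378, 0.1378, 0.1378, 0.1378, 0.1378, 0.1378, 0.0171]  mean=0.1066  Neff=7.4847  idx=[1, 2, 3, 3, 4, 5, 6, 7, 7]
step 3: w=[0.1111, 0.1111, 0.1111, 0.1111, 0.1111, 0.1111, 0.1111, 0.1111, 0.1111]  mean=0.1100  Neff=9.0000  idx=[0, 1, 2, 3, 4, 5, 6, 7, 8]

N_eff = 9.0000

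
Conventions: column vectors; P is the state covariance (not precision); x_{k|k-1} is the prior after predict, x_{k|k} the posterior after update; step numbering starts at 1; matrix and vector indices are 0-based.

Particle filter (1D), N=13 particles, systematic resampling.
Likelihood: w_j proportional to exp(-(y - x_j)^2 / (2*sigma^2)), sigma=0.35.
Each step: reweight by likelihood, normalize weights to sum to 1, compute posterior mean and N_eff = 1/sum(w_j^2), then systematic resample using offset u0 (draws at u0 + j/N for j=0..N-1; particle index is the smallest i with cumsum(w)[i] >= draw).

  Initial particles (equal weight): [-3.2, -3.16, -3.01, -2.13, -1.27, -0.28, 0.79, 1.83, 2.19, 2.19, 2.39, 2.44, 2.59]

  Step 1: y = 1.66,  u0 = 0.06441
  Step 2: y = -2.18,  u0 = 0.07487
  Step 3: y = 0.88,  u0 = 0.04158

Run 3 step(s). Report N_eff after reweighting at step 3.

N_eff = 13.0000

step 1: w=[0.0000, 0.0000, 0.0000, 0.0000, 0.0000, 0.0000, 0.0253, 0.4948, 0.1769, 0.1769, 0.0632, 0.0465, 0.0163]  mean=2.0072  Neff=3.1797  idx=[7, 7, 7, 7, 7, 7, 8, 8, 8, 9, 9, 10, 12]
step 2: w=[0.1667, 0.1667, 0.1667, 0.1667, 0.1667, 0.1667, 0.0000, 0.0000, 0.0000, 0.0000, 0.0000, 0.0000, 0.0000]  mean=1.8300  Neff=6.0000  idx=[0, 0, 1, 1, 2, 2, 3, 3, 4, 4, 5, 5, 5]
step 3: w=[0.0769, 0.0769, 0.0769, 0.0769, 0.0769, 0.0769, 0.0769, 0.0769, 0.0769, 0.0769, 0.0769, 0.0769, 0.0769]  mean=1.8300  Neff=13.0000  idx=[0, 1, 2, 3, 4, 5, 6, 7, 8, 9, 10, 11, 12]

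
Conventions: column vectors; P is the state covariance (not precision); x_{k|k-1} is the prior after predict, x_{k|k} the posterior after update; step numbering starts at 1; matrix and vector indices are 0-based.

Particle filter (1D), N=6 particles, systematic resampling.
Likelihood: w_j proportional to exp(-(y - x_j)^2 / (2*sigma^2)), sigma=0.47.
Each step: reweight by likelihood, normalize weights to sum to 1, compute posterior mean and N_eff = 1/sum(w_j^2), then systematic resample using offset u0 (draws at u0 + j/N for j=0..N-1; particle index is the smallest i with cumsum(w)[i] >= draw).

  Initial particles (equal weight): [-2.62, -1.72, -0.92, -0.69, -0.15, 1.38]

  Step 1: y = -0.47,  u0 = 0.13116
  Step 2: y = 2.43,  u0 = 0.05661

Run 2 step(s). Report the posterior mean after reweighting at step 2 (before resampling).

post_mean = -0.1508

step 1: w=[0.0000, 0.0124, 0.2689, 0.3812, 0.3373, 0.0002]  mean=-0.5821  Neff=3.0161  idx=[2, 3, 3, 3, 4, 4]
step 2: w=[0.0000, 0.0005, 0.0005, 0.0005, 0.4993, 0.4993]  mean=-0.1508  Neff=2.0057  idx=[4, 4, 4, 5, 5, 5]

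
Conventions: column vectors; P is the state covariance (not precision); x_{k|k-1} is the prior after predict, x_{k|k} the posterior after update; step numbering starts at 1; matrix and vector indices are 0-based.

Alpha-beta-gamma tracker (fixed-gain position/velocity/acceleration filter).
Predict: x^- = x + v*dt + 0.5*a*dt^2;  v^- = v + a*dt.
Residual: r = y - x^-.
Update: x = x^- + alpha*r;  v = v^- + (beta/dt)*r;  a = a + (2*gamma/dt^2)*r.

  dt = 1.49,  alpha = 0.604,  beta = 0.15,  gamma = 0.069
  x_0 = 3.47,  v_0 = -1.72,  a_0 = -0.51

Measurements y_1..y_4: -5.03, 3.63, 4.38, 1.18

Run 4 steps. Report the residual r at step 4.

step 1: x_pred=0.3411  r=-5.3711  x^+=-2.9031  v^+=-3.0206  a^+=-0.8439
step 2: x_pred=-8.3405  r=11.9705  x^+=-1.1103  v^+=-3.0729  a^+=-0.0998
step 3: x_pred=-5.7997  r=10.1797  x^+=0.3488  v^+=-2.1968  a^+=0.5330
step 4: x_pred=-2.3327  r=3.5127  x^+=-0.2110  v^+=-1.0490  a^+=0.7513

resid = 3.5127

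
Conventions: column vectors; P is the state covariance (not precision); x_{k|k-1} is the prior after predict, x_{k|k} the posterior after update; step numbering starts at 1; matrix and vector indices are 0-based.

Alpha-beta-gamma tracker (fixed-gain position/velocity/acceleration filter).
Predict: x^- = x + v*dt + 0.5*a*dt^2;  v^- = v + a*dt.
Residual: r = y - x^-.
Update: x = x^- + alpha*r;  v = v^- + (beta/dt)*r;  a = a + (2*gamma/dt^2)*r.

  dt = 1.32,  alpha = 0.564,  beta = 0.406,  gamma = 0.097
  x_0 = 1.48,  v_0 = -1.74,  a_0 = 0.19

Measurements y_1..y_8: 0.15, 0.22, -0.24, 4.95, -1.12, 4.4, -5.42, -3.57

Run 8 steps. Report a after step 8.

step 1: x_pred=-0.6513  r=0.8013  x^+=-0.1994  v^+=-1.2427  a^+=0.2792
step 2: x_pred=-1.5965  r=1.8165  x^+=-0.5720  v^+=-0.3155  a^+=0.4815
step 3: x_pred=-0.5690  r=0.3290  x^+=-0.3834  v^+=0.4213  a^+=0.5181
step 4: x_pred=0.6240  r=4.3260  x^+=3.0639  v^+=2.4357  a^+=0.9998
step 5: x_pred=7.1500  r=-8.2700  x^+=2.4857  v^+=1.2117  a^+=0.0790
step 6: x_pred=4.1540  r=0.2460  x^+=4.2928  v^+=1.3916  a^+=0.1064
step 7: x_pred=6.2224  r=-11.6424  x^+=-0.3439  v^+=-2.0489  a^+=-1.1899
step 8: x_pred=-4.0851  r=0.5151  x^+=-3.7946  v^+=-3.4611  a^+=-1.1326

a_post = -1.1326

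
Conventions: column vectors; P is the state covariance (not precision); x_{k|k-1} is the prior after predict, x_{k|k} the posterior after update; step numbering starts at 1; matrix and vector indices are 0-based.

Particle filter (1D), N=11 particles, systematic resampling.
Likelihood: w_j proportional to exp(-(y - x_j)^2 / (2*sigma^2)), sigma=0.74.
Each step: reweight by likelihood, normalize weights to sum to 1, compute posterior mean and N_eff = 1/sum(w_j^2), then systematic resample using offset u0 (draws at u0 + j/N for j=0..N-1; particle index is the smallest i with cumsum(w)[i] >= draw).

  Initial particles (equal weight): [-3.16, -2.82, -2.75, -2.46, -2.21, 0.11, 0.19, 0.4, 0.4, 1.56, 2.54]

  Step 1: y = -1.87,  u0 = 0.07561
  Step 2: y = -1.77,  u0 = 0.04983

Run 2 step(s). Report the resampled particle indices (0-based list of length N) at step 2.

resampled_idx = [1, 2, 3, 4, 5, 6, 7, 7, 8, 9, 9]

step 1: w=[0.0769, 0.1542, 0.1733, 0.2558, 0.3163, 0.0098, 0.0073, 0.0032, 0.0032, 0.0000, 0.0000]  mean=-2.4778  Neff=4.4370  idx=[0, 1, 2, 2, 3, 3, 3, 4, 4, 4, 5]
step 2: w=[0.0292, 0.0623, 0.0709, 0.0709, 0.1104, 0.1104, 0.1104, 0.1429, 0.1429, 0.1429, 0.0068]  mean=-2.4195  Neff=8.8768  idx=[1, 2, 3, 4, 5, 6, 7, 7, 8, 9, 9]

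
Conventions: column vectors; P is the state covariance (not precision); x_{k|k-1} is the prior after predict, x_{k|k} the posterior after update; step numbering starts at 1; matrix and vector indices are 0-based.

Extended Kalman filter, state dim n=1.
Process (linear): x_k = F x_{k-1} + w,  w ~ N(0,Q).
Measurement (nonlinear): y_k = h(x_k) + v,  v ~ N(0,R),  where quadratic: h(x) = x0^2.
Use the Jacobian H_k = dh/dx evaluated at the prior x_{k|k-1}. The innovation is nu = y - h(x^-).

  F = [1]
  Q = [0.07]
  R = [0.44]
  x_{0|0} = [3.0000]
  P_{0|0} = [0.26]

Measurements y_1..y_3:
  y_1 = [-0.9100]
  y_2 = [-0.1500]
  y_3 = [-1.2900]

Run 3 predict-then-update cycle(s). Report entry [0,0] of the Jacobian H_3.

H_jac[0,0] = 1.9130

step 1: x^-=[3.0000]  P^-=[0.3300]  H_jac=[6.0000]  S=[12.3200]  K=[0.1607]  nu=[-9.9100]  x^+=[1.4073]  P^+=[0.0118]
step 2: x^-=[1.4073]  P^-=[0.0818]  H_jac=[2.8146]  S=[1.0879]  K=[0.2116]  nu=[-2.1306]  x^+=[0.9565]  P^+=[0.0331]
step 3: x^-=[0.9565]  P^-=[0.1031]  H_jac=[1.9130]  S=[0.8172]  K=[0.2413]  nu=[-2.2049]  x^+=[0.4245]  P^+=[0.0555]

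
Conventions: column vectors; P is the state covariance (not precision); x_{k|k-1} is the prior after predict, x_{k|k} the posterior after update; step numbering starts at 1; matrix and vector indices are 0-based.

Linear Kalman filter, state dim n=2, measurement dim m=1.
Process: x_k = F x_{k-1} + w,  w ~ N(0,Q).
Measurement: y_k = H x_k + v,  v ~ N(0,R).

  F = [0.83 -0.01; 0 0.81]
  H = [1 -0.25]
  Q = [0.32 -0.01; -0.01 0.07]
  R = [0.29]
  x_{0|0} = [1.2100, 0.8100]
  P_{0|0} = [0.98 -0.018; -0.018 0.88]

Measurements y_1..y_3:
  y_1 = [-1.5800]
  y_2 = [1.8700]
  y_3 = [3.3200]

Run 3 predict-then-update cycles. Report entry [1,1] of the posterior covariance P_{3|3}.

step 1: x^-=[0.9962, 0.6561]  P^-=[0.9955 -0.0292; -0.0292 0.6474]  S=[1.3406]  K=[0.7480; -0.1425]  nu=[-2.4122]  x^+=[-0.8082, 0.9999]  P^+=[0.2454 0.1137; 0.1137 0.6201]
step 2: x^-=[-0.6808, 0.8099]  P^-=[0.4872 0.0614; 0.0614 0.4769]  S=[0.7763]  K=[0.6078; -0.0745]  nu=[2.7533]  x^+=[0.9927, 0.6049]  P^+=[0.2004 0.0965; 0.0965 0.4726]
step 3: x^-=[0.8179, 0.4900]  P^-=[0.4565 0.0511; 0.0511 0.3801]  S=[0.7447]  K=[0.5958; -0.0590]  nu=[2.6246]  x^+=[2.3817, 0.3352]  P^+=[0.1921 0.0773; 0.0773 0.3775]

P_post[1,1] = 0.3775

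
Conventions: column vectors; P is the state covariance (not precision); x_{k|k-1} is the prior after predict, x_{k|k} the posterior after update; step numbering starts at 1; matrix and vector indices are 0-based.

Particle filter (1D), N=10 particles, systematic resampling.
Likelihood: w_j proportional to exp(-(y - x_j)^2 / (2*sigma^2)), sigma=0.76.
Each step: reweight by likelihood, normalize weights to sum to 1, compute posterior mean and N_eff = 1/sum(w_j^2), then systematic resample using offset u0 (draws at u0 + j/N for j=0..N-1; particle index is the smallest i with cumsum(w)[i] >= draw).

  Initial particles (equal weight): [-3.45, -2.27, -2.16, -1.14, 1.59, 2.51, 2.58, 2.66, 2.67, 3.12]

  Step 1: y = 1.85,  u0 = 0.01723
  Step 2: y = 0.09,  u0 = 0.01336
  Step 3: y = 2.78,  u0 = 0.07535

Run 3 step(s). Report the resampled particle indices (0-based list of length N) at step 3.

resampled_idx = [0, 1, 2, 3, 4, 5, 6, 7, 8, 9]

step 1: w=[0.0000, 0.0000, 0.0000, 0.0001, 0.2596, 0.1888, 0.1735, 0.1560, 0.1538, 0.0681]  mean=2.3724  Neff=5.3824  idx=[4, 4, 4, 5, 5, 6, 6, 7, 8, 8]
step 2: w=[0.3105, 0.3105, 0.3105, 0.0137, 0.0137, 0.0102, 0.0102, 0.0072, 0.0068, 0.0068]  mean=1.6577  Neff=3.4491  idx=[0, 0, 0, 1, 1, 1, 1, 2, 2, 2]
step 3: w=[0.1000, 0.1000, 0.1000, 0.1000, 0.1000, 0.1000, 0.1000, 0.1000, 0.1000, 0.1000]  mean=1.5900  Neff=10.0000  idx=[0, 1, 2, 3, 4, 5, 6, 7, 8, 9]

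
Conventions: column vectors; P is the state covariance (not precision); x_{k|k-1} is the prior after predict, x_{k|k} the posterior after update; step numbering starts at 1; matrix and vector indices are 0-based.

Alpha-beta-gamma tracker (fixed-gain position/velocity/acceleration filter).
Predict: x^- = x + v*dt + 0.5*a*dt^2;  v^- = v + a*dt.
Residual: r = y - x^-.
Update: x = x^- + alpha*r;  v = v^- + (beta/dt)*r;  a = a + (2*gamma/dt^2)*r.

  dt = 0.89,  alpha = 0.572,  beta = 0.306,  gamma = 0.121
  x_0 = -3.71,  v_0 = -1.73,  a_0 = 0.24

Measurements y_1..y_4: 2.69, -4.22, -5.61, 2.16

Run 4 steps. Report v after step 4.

step 1: x_pred=-5.1546  r=7.8446  x^+=-0.6675  v^+=1.1807  a^+=2.6367
step 2: x_pred=1.4276  r=-5.6476  x^+=-1.8028  v^+=1.5856  a^+=0.9112
step 3: x_pred=-0.0307  r=-5.5793  x^+=-3.2221  v^+=0.4784  a^+=-0.7933
step 4: x_pred=-3.1105  r=5.2705  x^+=-0.0958  v^+=1.5844  a^+=0.8169

v_post = 1.5844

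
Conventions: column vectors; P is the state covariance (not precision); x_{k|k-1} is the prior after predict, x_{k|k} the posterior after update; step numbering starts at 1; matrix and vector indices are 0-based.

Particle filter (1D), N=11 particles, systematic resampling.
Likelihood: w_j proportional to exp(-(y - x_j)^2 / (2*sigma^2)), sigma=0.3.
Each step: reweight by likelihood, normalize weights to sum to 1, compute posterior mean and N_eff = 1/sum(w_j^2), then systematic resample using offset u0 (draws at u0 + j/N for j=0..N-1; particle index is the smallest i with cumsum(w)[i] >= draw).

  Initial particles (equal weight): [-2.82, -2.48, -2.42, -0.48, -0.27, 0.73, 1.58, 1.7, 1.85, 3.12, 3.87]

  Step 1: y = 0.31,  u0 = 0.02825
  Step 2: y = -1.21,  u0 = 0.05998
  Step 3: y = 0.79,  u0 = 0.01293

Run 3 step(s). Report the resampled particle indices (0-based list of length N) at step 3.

step 1: w=[0.0000, 0.0000, 0.0000, 0.0556, 0.2751, 0.6690, 0.0002, 0.0000, 0.0000, 0.0000, 0.0000]  mean=0.3879  Neff=1.8998  idx=[3, 4, 4, 4, 5, 5, 5, 5, 5, 5, 5]
step 2: w=[0.7005, 0.0998, 0.0998, 0.0998, 0.0000, 0.0000, 0.0000, 0.0000, 0.0000, 0.0000, 0.0000]  mean=-0.4171  Neff=1.9208  idx=[0, 0, 0, 0, 0, 0, 0, 0, 1, 2, 3]
step 3: w=[0.0187, 0.0187, 0.0187, 0.0187, 0.0187, 0.0187, 0.0187, 0.0187, 0.2835, 0.2835, 0.2835]  mean=-0.3014  Neff=4.1010  idx=[0, 5, 8, 8, 8, 9, 9, 9, 10, 10, 10]

resampled_idx = [0, 5, 8, 8, 8, 9, 9, 9, 10, 10, 10]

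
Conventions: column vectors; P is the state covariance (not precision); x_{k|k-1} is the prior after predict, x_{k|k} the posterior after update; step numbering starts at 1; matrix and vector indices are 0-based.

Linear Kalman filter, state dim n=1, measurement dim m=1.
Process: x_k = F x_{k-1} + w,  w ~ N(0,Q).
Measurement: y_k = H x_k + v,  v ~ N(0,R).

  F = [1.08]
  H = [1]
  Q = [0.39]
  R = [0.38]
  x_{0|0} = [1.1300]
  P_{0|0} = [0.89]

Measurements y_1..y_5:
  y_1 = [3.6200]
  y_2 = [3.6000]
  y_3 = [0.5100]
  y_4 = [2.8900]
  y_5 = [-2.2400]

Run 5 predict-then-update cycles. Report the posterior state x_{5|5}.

x_post = [-0.4562]

step 1: x^-=[1.2204]  P^-=[1.4281]  S=[1.8081]  K=[0.7898]  nu=[2.3996]  x^+=[3.1157]  P^+=[0.3001]
step 2: x^-=[3.3649]  P^-=[0.7401]  S=[1.1201]  K=[0.6607]  nu=[0.2351]  x^+=[3.5203]  P^+=[0.2511]
step 3: x^-=[3.8019]  P^-=[0.6829]  S=[1.0629]  K=[0.6425]  nu=[-3.2919]  x^+=[1.6869]  P^+=[0.2441]
step 4: x^-=[1.8219]  P^-=[0.6748]  S=[1.0548]  K=[0.6397]  nu=[1.0681]  x^+=[2.5052]  P^+=[0.2431]
step 5: x^-=[2.7056]  P^-=[0.6735]  S=[1.0535]  K=[0.6393]  nu=[-4.9456]  x^+=[-0.4562]  P^+=[0.2429]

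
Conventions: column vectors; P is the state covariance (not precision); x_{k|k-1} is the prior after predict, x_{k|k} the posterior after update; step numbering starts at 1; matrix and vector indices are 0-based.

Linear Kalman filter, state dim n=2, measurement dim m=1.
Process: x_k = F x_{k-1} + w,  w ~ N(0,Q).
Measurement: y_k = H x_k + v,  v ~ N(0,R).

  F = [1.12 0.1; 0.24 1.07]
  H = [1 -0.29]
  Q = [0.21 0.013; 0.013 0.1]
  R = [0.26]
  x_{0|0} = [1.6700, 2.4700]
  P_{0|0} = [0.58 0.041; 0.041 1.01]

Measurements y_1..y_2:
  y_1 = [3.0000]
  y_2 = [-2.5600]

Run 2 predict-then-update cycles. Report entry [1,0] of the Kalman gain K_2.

step 1: x^-=[2.1174, 3.0437]  P^-=[0.9568 0.3271; 0.3271 1.3108]  S=[1.1374]  K=[0.7579; -0.0466]  nu=[1.7653]  x^+=[3.4553, 2.9614]  P^+=[0.3036 0.3673; 0.3673 1.3083]
step 2: x^-=[4.1660, 3.9979]  P^-=[0.6861 0.6836; 0.6836 1.8040]  S=[0.7014]  K=[0.6956; 0.2287]  nu=[-5.5666]  x^+=[0.2937, 2.7250]  P^+=[0.3467 0.5720; 0.5720 1.7674]

K[1,0] = 0.2287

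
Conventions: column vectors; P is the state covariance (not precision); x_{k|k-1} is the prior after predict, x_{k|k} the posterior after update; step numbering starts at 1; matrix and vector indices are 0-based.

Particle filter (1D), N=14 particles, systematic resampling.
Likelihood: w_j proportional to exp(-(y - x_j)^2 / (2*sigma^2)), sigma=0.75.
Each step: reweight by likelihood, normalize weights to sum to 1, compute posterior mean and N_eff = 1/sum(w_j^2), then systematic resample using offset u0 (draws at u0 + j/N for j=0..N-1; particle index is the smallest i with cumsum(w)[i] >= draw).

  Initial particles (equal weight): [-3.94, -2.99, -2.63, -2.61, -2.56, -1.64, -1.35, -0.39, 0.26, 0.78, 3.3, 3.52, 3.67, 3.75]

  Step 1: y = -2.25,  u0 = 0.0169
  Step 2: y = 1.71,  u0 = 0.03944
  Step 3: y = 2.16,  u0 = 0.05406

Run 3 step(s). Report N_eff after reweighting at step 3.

N_eff = 10.4494

step 1: w=[0.0170, 0.1325, 0.1896, 0.1922, 0.1980, 0.1549, 0.1050, 0.0100, 0.0008, 0.0001, 0.0000, 0.0000, 0.0000, 0.0000]  mean=-2.3698  Neff=6.0589  idx=[0, 1, 2, 2, 2, 3, 3, 3, 4, 4, 5, 5, 5, 6]
step 2: w=[0.0000, 0.0000, 0.0001, 0.0001, 0.0001, 0.0002, 0.0002, 0.0002, 0.0002, 0.0002, 0.1215, 0.1215, 0.1215, 0.6341]  mean=-1.4574  Neff=2.2402  idx=[10, 10, 11, 12, 12, 13, 13, 13, 13, 13, 13, 13, 13, 13]
step 3: w=[0.0156, 0.0156, 0.0156, 0.0156, 0.0156, 0.1025, 0.1025, 0.1025, 0.1025, 0.1025, 0.1025, 0.1025, 0.1025, 0.1025]  mean=-1.3726  Neff=10.4494  idx=[3, 5, 6, 6, 7, 8, 8, 9, 10, 11, 11, 12, 13, 13]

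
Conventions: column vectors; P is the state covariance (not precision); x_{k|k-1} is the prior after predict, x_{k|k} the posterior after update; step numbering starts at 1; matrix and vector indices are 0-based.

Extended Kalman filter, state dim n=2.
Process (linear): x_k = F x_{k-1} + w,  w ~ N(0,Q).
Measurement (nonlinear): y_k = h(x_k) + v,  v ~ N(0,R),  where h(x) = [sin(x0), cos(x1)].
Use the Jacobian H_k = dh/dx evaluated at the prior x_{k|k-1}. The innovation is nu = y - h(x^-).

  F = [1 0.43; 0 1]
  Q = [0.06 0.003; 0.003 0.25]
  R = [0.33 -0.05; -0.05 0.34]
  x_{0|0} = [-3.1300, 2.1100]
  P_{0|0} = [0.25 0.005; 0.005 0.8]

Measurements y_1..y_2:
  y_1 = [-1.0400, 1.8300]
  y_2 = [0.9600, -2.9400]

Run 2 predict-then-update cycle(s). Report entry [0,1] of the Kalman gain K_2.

step 1: x^-=[-2.2227, 2.1100]  P^-=[0.4622 0.3520; 0.3520 1.0500]  H_jac=[-0.6067 0.0000; 0.0000 -0.8581]  S=[0.5001 0.1333; 0.1333 1.1132]  K=[-0.5045 -0.2110; -0.2183 -0.7833]  nu=[-0.2451, 2.3435]  x^+=[-2.5934, 0.3279]  P^+=[0.2570 0.0542; 0.0542 0.2976]
step 2: x^-=[-2.4524, 0.3279]  P^-=[0.4187 0.1852; 0.1852 0.5476]  H_jac=[-0.7718 0.0000; 0.0000 -0.3221]  S=[0.5794 -0.0040; -0.0040 0.3968]  K=[-0.5588 -0.1559; -0.2497 -0.4470]  nu=[1.5959, -3.8867]  x^+=[-2.7382, 1.6667]  P^+=[0.2288 0.0778; 0.0778 0.4331]

K[0,1] = -0.1559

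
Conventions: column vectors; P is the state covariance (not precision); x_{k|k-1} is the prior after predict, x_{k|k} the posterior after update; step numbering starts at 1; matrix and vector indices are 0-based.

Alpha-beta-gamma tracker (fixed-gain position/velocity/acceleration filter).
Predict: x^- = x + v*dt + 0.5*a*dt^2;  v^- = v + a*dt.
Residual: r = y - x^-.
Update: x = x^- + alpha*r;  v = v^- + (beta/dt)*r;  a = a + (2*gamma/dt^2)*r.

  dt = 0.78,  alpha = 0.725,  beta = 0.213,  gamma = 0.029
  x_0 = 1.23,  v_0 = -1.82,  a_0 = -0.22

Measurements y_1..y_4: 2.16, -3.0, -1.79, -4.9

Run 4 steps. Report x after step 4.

step 1: x_pred=-0.2565  r=2.4165  x^+=1.4955  v^+=-1.3317  a^+=0.0104
step 2: x_pred=0.4599  r=-3.4599  x^+=-2.0485  v^+=-2.2684  a^+=-0.3195
step 3: x_pred=-3.9151  r=2.1251  x^+=-2.3744  v^+=-1.9373  a^+=-0.1169
step 4: x_pred=-3.9210  r=-0.9790  x^+=-4.6308  v^+=-2.2958  a^+=-0.2102

x_post = -4.6308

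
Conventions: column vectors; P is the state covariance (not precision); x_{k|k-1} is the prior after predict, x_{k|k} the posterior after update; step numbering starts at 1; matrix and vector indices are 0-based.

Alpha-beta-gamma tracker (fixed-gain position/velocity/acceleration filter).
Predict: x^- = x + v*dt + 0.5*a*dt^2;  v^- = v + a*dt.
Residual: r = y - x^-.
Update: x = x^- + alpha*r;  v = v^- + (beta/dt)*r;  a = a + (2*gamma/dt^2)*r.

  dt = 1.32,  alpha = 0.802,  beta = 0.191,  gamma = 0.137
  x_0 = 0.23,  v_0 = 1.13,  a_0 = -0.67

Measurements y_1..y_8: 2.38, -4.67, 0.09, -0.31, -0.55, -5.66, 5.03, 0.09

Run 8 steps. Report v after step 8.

v_post = 2.8379

step 1: x_pred=1.1379  r=1.2421  x^+=2.1341  v^+=0.4253  a^+=-0.4747
step 2: x_pred=2.2820  r=-6.9520  x^+=-3.2935  v^+=-1.2072  a^+=-1.5679
step 3: x_pred=-6.2529  r=6.3429  x^+=-1.1659  v^+=-2.3590  a^+=-0.5704
step 4: x_pred=-4.7767  r=4.4667  x^+=-1.1944  v^+=-2.4657  a^+=0.1320
step 5: x_pred=-4.3341  r=3.7841  x^+=-1.2993  v^+=-1.7439  a^+=0.7270
step 6: x_pred=-2.9678  r=-2.6922  x^+=-5.1269  v^+=-1.1738  a^+=0.3037
step 7: x_pred=-6.4118  r=11.4418  x^+=2.7645  v^+=0.8827  a^+=2.1029
step 8: x_pred=5.7617  r=-5.6717  x^+=1.2130  v^+=2.8379  a^+=1.2110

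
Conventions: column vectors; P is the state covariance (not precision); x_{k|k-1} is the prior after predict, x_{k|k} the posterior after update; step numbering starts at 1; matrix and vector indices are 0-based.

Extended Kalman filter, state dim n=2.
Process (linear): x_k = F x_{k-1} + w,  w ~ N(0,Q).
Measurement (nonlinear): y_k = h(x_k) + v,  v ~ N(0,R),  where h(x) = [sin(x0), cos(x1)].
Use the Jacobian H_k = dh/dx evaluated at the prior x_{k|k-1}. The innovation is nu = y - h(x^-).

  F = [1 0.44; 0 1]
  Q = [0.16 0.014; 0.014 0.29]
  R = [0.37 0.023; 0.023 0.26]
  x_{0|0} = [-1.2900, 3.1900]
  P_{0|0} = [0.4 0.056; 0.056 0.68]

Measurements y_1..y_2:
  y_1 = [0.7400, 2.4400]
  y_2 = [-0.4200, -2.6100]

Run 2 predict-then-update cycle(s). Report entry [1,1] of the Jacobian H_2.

step 1: x^-=[0.1136, 3.1900]  P^-=[0.7409 0.3692; 0.3692 0.9700]  H_jac=[0.9936 0.0000; 0.0000 0.0484]  S=[1.1014 0.0407; 0.0407 0.2623]  K=[0.6697 -0.0359; 0.3283 0.1280]  nu=[0.6266, 3.4388]  x^+=[0.4097, 3.8357]  P^+=[0.2486 0.1252; 0.1252 0.8436]
step 2: x^-=[2.0974, 3.8357]  P^-=[0.6821 0.5104; 0.5104 1.1336]  H_jac=[-0.5026 0.0000; 0.0000 0.6397]  S=[0.5423 -0.1411; -0.1411 0.7239]  K=[-0.5423 0.3453; -0.2237 0.9581]  nu=[-1.2845, -1.8414]  x^+=[2.1581, 2.3588]  P^+=[0.3834 0.1209; 0.1209 0.3814]

H_jac[1,1] = 0.6397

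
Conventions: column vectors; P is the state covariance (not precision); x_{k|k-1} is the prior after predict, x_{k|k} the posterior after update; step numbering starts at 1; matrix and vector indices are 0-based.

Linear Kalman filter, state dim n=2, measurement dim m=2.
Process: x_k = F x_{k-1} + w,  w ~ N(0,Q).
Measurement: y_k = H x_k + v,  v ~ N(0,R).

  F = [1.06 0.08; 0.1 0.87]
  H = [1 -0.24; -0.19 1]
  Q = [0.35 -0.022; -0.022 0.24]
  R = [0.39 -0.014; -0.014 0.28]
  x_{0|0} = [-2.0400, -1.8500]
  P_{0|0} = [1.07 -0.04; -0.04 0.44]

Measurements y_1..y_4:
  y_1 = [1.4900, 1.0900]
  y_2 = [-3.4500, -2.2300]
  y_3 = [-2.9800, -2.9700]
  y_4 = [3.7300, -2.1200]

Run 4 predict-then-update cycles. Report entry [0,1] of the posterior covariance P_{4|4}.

P_post[0,1] = 0.0598

step 1: x^-=[-2.3104, -1.8135]  P^-=[1.5483 0.0848; 0.0848 0.5768]  S=[1.9308 -0.3579; -0.3579 0.8804]  K=[0.8082 0.0908; 0.0976 0.6765]  nu=[3.3652, 2.4645]  x^+=[0.6329, 0.1823]  P^+=[0.3325 0.0773; 0.0773 0.2027]
step 2: x^-=[0.6854, 0.2219]  P^-=[0.7380 0.0992; 0.0992 0.4102]  S=[1.1040 -0.1489; -0.1489 0.6792]  K=[0.6582 0.0840; 0.0808 0.5940]  nu=[-4.0822, -2.3217]  x^+=[-2.1965, -1.4870]  P^+=[0.2713 0.0659; 0.0659 0.1777]
step 3: x^-=[-2.4472, -1.5134]  P^-=[0.6672 0.0804; 0.0804 0.3887]  S=[1.0410 -0.1500; -0.1500 0.6622]  K=[0.6329 0.0733; 0.0712 0.5800]  nu=[-0.8960, -1.9216]  x^+=[-3.1552, -2.6917]  P^+=[0.2605 0.0612; 0.0612 0.1730]
step 4: x^-=[-3.5599, -2.6573]  P^-=[0.6542 0.0746; 0.0746 0.3842]  S=[1.0305 -0.1526; -0.1526 0.6595]  K=[0.6278 0.0698; 0.0683 0.5769]  nu=[6.6522, -0.1391]  x^+=[0.6064, -2.2834]  P^+=[0.2582 0.0598; 0.0598 0.1719]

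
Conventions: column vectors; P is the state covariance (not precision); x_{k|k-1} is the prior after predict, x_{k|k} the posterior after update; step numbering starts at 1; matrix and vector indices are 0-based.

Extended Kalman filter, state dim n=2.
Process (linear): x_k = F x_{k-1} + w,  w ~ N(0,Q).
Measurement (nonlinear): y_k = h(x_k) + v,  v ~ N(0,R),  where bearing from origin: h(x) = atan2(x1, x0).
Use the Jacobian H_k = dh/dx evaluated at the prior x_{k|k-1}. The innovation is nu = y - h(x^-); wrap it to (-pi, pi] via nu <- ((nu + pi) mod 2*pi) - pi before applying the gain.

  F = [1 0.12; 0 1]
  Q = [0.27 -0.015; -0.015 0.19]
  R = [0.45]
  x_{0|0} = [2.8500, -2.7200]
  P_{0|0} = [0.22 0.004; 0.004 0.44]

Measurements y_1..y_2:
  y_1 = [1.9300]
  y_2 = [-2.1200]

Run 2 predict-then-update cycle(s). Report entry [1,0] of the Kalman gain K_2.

step 1: x^-=[2.5236, -2.7200]  P^-=[0.4973 0.0418; 0.0418 0.6300]  H_jac=[0.1976 0.1833]  S=[0.4936]  K=[0.2146; 0.2507]  nu=[2.7528]  x^+=[3.1143, -2.0299]  P^+=[0.4746 0.0152; 0.0152 0.5990]
step 2: x^-=[2.8707, -2.0299]  P^-=[0.7569 0.0721; 0.0721 0.7890]  H_jac=[0.1642 0.2322]  S=[0.5185]  K=[0.2720; 0.3762]  nu=[-1.5045]  x^+=[2.4614, -2.5960]  P^+=[0.7185 0.0191; 0.0191 0.7156]

K[1,0] = 0.3762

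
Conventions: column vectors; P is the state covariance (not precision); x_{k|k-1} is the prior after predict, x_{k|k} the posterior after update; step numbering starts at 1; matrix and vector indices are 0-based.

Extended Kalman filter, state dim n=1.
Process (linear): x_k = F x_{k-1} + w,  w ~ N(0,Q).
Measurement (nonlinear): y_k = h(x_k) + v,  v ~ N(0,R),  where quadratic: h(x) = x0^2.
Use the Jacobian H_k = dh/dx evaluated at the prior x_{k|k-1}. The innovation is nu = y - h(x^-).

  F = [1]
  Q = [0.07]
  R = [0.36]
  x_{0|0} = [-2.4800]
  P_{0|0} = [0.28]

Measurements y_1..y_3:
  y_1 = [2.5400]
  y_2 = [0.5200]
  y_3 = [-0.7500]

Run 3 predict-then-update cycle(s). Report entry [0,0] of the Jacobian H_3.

step 1: x^-=[-2.4800]  P^-=[0.3500]  H_jac=[-4.9600]  S=[8.9706]  K=[-0.1935]  nu=[-3.6104]  x^+=[-1.7813]  P^+=[0.0140]
step 2: x^-=[-1.7813]  P^-=[0.0840]  H_jac=[-3.5626]  S=[1.4267]  K=[-0.2099]  nu=[-2.6531]  x^+=[-1.2245]  P^+=[0.0212]
step 3: x^-=[-1.2245]  P^-=[0.0912]  H_jac=[-2.4490]  S=[0.9070]  K=[-0.2463]  nu=[-2.2494]  x^+=[-0.6706]  P^+=[0.0362]

H_jac[0,0] = -2.4490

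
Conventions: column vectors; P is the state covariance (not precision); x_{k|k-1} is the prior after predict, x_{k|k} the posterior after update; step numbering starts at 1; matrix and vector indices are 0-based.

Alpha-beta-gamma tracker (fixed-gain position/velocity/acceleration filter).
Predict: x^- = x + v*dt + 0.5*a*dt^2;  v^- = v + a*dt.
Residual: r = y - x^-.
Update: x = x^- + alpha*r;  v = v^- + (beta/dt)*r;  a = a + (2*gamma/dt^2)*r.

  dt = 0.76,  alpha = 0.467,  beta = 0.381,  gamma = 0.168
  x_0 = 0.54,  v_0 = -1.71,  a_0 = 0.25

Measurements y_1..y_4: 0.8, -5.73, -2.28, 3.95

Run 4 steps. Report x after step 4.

step 1: x_pred=-0.6874  r=1.4874  x^+=0.0072  v^+=-0.7743  a^+=1.1152
step 2: x_pred=-0.2592  r=-5.4708  x^+=-2.8141  v^+=-2.6694  a^+=-2.0672
step 3: x_pred=-5.4398  r=3.1598  x^+=-3.9642  v^+=-2.6564  a^+=-0.2291
step 4: x_pred=-6.0492  r=9.9992  x^+=-1.3796  v^+=2.1822  a^+=5.5876

x_post = -1.3796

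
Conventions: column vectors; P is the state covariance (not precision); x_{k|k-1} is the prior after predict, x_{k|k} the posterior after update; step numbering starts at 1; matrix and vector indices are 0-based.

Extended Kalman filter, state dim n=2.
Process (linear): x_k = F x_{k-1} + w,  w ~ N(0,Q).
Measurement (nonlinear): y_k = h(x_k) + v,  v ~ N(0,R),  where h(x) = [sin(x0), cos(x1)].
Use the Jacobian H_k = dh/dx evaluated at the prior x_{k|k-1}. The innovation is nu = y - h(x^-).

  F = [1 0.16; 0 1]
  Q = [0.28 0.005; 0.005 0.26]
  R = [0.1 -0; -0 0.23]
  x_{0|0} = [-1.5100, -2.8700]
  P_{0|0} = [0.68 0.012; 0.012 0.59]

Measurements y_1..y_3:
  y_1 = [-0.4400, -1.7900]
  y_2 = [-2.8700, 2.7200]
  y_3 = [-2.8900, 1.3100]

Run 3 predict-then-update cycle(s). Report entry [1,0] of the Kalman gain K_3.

K[1,0] = -0.1024

step 1: x^-=[-1.9692, -2.8700]  P^-=[0.9789 0.1114; 0.1114 0.8500]  H_jac=[-0.3879 0.0000; 0.0000 0.2683]  S=[0.2473 -0.0116; -0.0116 0.2912]  K=[-1.5335 0.0416; -0.1383 0.7776]  nu=[0.4817, -0.8267]  x^+=[-2.7422, -3.5794]  P^+=[0.3953 0.0356; 0.0356 0.6667]
step 2: x^-=[-3.3150, -3.5794]  P^-=[0.7038 0.1473; 0.1473 0.9267]  H_jac=[-0.9850 0.0000; 0.0000 -0.4240]  S=[0.7828 0.0615; 0.0615 0.3966]  K=[-0.8839 -0.0204; -0.1088 -0.9738]  nu=[-3.0425, 3.6257]  x^+=[-0.6994, -6.7792]  P^+=[0.0897 0.0110; 0.0110 0.5283]
step 3: x^-=[-1.7841, -6.7792]  P^-=[0.3868 0.1006; 0.1006 0.7883]  H_jac=[-0.2117 0.0000; 0.0000 0.4759]  S=[0.1173 -0.0101; -0.0101 0.4085]  K=[-0.6892 0.1001; -0.1024 0.9157]  nu=[-1.9127, 0.4305]  x^+=[-0.4228, -6.1891]  P^+=[0.3256 0.0484; 0.0484 0.4426]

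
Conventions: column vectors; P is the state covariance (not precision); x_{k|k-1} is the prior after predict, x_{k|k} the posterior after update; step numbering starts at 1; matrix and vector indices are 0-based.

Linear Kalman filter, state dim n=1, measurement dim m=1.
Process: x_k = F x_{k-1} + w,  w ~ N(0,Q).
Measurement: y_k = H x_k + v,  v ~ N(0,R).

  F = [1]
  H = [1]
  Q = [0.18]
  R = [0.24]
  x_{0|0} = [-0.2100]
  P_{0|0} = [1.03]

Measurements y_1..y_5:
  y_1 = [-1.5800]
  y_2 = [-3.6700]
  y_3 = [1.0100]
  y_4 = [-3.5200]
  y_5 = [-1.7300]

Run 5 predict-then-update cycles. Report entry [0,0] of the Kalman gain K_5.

step 1: x^-=[-0.2100]  P^-=[1.2100]  S=[1.4500]  K=[0.8345]  nu=[-1.3700]  x^+=[-1.3532]  P^+=[0.2003]
step 2: x^-=[-1.3532]  P^-=[0.3803]  S=[0.6203]  K=[0.6131]  nu=[-2.3168]  x^+=[-2.7736]  P^+=[0.1471]
step 3: x^-=[-2.7736]  P^-=[0.3271]  S=[0.5671]  K=[0.5768]  nu=[3.7836]  x^+=[-0.5911]  P^+=[0.1384]
step 4: x^-=[-0.5911]  P^-=[0.3184]  S=[0.5584]  K=[0.5702]  nu=[-2.9289]  x^+=[-2.2613]  P^+=[0.1369]
step 5: x^-=[-2.2613]  P^-=[0.3169]  S=[0.5569]  K=[0.5690]  nu=[0.5313]  x^+=[-1.9590]  P^+=[0.1366]

K[0,0] = 0.5690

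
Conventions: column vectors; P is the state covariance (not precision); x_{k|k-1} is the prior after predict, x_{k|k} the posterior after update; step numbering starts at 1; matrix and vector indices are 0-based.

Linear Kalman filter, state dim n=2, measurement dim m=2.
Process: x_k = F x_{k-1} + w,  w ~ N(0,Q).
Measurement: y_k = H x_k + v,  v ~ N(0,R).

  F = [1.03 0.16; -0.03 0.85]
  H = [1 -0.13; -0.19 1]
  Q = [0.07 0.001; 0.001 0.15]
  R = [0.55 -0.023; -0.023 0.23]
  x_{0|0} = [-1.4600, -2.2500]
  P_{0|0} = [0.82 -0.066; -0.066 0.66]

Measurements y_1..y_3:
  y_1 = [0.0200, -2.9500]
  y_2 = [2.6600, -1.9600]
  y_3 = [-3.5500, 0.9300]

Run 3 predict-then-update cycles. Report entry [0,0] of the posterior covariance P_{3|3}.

P_post[0,0] = 0.2209

step 1: x^-=[-1.8638, -1.8687]  P^-=[0.9351 0.0080; 0.0080 0.6310]  S=[1.4937 -0.2745; -0.2745 0.8917]  K=[0.6258 0.0023; 0.0850 0.7321]  nu=[1.6409, -1.4354]  x^+=[-0.8404, -2.7801]  P^+=[0.3510 0.0528; 0.0528 0.1765]
step 2: x^-=[-1.3104, -2.3379]  P^-=[0.4643 0.0602; 0.0602 0.2751]  S=[1.0033 -0.0853; -0.0853 0.4990]  K=[0.4568 0.0219; 0.0703 0.5404]  nu=[3.6665, 0.1289]  x^+=[0.3674, -2.0105]  P^+=[0.2564 0.0432; 0.0432 0.1309]
step 3: x^-=[0.0567, -1.7200]  P^-=[0.3596 0.0485; 0.0485 0.2426]  S=[0.9011 -0.0731; -0.0731 0.4671]  K=[0.3936 0.0193; 0.0602 0.5090]  nu=[-3.8303, 2.6608]  x^+=[-1.3998, -0.5961]  P^+=[0.2209 0.0373; 0.0373 0.1228]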